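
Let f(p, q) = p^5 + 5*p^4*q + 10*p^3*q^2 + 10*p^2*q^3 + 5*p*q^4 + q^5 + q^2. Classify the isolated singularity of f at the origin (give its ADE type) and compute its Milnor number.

Type A_4, Milnor number mu = 4.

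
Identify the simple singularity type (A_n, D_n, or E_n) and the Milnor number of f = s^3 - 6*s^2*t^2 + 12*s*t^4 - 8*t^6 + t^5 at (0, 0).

Type E8, Milnor number mu = 8.

The Hessian of f at 0 is [[0, 0], [0, 0]] with rank 0, so corank 2. A Groebner basis of the Jacobian ideal J(f) in C{s,t} is {t^4, s^3, -s^2/4 + s*t^2}; counting standard monomials gives mu = 8. Corank 2; j^3 = s^3 is a perfect cube, so E-series; the 5-jet and mu = 8 give E_8.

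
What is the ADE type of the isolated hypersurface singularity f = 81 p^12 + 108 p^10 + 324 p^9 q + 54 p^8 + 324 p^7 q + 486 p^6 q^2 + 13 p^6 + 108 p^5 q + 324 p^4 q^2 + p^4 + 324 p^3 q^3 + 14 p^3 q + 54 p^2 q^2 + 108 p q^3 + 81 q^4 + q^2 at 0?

A_{3}

The Hessian of f at 0 is [[0, 0], [0, 2]] with rank 1, so corank 1. A Groebner basis of the Jacobian ideal J(f) in C{p,q} is {p^3, q}; counting standard monomials gives mu = 3. Corank 1: A-series; mu = 3 gives A_3.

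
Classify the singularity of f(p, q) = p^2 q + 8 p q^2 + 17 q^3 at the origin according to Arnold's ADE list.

D_4

The Hessian of f at 0 has rank 0. Corank 2; j^3 = q*(p^2 + 8*p*q + 17*q^2) splits into three distinct lines over C (the quadratic factor has nonzero discriminant), so D_4.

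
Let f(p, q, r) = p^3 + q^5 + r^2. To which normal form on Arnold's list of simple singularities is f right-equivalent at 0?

The Hessian of f at 0 is [[0, 0, 0], [0, 0, 0], [0, 0, 2]] with rank 1, so corank 2. A Groebner basis of the Jacobian ideal J(f) in C{p,q,r} is {q^4, p^2, r}; counting standard monomials gives mu = 8. Corank 2; j^3 = p^3 is a perfect cube, so E-series; the 5-jet and mu = 8 give E_8.

E_8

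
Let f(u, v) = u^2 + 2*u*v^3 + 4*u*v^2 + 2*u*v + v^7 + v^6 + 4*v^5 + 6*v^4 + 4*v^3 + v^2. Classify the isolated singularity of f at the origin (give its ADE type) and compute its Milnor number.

Type A_6, Milnor number mu = 6.

The Hessian of f at 0 has rank 1. Corank 1: A-series; mu = 6 gives A_6.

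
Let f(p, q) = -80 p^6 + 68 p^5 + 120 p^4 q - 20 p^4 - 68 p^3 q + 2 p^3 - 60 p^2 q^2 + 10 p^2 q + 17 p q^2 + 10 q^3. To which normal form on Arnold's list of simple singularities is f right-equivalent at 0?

D_{4}

The Hessian of f at 0 has rank 0. Corank 2; j^3 = (p + 2*q)*(2*p^2 + 6*p*q + 5*q^2) splits into three distinct lines over C (the quadratic factor has nonzero discriminant), so D_4.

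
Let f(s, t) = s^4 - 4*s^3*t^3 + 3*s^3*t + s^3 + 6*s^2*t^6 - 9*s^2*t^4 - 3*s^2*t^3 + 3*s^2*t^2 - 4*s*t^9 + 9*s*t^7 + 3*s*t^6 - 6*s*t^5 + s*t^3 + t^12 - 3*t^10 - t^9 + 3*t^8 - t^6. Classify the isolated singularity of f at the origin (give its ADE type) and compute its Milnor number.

Type E_{7}, Milnor number mu = 7.

The Hessian of f at 0 has rank 0. Corank 2; j^3 = s^3 is a perfect cube, so E-series; the 4-jet and mu = 7 give E_7.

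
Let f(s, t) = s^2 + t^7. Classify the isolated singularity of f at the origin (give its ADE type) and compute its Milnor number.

The Hessian of f at 0 is [[2, 0], [0, 0]] with rank 1, so corank 1. A Groebner basis of the Jacobian ideal J(f) in C{s,t} is {t^6, s}; counting standard monomials gives mu = 6. Corank 1: A-series; mu = 6 gives A_6.

Type A_{6}, Milnor number mu = 6.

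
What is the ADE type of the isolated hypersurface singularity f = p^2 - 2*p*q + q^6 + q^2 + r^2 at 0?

A_{5}

The Hessian of f at 0 has rank 2. Corank 1: A-series; mu = 5 gives A_5.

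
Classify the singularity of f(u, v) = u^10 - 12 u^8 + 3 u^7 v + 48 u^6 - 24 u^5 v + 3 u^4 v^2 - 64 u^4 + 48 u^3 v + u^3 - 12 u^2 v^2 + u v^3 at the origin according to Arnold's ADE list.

E_{7}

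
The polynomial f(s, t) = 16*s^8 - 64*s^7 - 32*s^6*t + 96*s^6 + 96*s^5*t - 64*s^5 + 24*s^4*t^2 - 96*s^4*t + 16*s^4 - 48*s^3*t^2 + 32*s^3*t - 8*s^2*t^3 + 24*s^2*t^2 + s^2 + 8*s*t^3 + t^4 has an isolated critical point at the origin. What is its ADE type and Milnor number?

Type A3, Milnor number mu = 3.

The Hessian of f at 0 is [[2, 0], [0, 0]] with rank 1, so corank 1. A Groebner basis of the Jacobian ideal J(f) in C{s,t} is {t^3, s}; counting standard monomials gives mu = 3. Corank 1: A-series; mu = 3 gives A_3.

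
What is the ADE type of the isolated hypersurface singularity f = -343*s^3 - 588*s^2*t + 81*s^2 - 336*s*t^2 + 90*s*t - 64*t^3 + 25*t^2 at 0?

The Hessian of f at 0 has rank 1. Corank 1: A-series; mu = 2 gives A_2.

A_2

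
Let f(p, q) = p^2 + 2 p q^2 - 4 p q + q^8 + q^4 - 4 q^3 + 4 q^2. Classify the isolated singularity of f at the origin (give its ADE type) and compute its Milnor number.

Type A_{7}, Milnor number mu = 7.

The Hessian of f at 0 has rank 1. Corank 1: A-series; mu = 7 gives A_7.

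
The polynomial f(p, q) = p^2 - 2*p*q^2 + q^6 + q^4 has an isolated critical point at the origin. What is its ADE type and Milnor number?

The Hessian of f at 0 is [[2, 0], [0, 0]] with rank 1, so corank 1. A Groebner basis of the Jacobian ideal J(f) in C{p,q} is {p^3, p^2*q, -p + q^2}; counting standard monomials gives mu = 5. Corank 1: A-series; mu = 5 gives A_5.

Type A_5, Milnor number mu = 5.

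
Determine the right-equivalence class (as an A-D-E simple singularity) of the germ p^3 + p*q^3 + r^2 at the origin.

E_{7}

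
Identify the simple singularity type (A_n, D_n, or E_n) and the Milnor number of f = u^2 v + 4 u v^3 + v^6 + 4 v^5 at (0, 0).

The Hessian of f at 0 is [[0, 0], [0, 0]] with rank 0, so corank 2. A Groebner basis of the Jacobian ideal J(f) in C{u,v} is {u^3, u^2*v + 2*u^2/3 + 4*u*v^2/3, u*v/2 + v^3}; counting standard monomials gives mu = 7. Corank 2; j^3 = u^2*v has shape L^2 M (L != M), so D-series; mu = 7 gives D_7.

Type D_7, Milnor number mu = 7.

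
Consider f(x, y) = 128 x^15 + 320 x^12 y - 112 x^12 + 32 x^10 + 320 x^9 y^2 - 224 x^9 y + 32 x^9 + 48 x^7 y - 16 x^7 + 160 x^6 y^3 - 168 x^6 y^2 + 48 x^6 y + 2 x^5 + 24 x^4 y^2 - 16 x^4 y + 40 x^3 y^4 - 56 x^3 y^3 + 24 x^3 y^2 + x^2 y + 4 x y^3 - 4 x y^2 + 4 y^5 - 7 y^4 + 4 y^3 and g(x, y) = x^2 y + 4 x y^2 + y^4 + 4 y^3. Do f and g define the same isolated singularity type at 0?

Yes.

The Hessian of f at 0 has rank 0. Corank 2; j^3 = y*(x - 2*y)^2 has shape L^2 M (L != M), so D-series; mu = 5 gives D_5. The Hessian of g at 0 has rank 0. Corank 2; j^3 = y*(x + 2*y)^2 has shape L^2 M (L != M), so D-series; mu = 5 gives D_5. Both have type D_5, hence right-equivalent.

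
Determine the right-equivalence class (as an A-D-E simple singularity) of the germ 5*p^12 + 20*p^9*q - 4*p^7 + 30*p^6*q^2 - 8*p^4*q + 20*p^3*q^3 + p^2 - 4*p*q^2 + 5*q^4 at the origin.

A_{3}

The Hessian of f at 0 has rank 1. Corank 1: A-series; mu = 3 gives A_3.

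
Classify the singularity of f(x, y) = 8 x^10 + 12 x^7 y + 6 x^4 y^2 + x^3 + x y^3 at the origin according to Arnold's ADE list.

E7

The Hessian of f at 0 has rank 0. Corank 2; j^3 = x^3 is a perfect cube, so E-series; the 4-jet and mu = 7 give E_7.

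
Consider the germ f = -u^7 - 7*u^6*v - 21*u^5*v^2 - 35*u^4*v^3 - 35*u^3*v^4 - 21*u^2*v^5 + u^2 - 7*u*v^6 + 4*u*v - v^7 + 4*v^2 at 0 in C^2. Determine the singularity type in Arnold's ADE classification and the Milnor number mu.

Type A_6, Milnor number mu = 6.

The Hessian of f at 0 has rank 1. Corank 1: A-series; mu = 6 gives A_6.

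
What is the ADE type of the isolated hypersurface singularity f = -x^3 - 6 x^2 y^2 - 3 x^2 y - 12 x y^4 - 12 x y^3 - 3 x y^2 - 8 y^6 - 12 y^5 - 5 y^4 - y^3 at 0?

The Hessian of f at 0 has rank 0. Corank 2; j^3 = -(x + y)^3 is a perfect cube, so E-series; the 4-jet and mu = 6 give E_6.

E_6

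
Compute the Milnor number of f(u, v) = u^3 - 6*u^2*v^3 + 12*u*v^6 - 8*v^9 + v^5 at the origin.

The Hessian of f at 0 has rank 0. Corank 2; j^3 = u^3 is a perfect cube, so E-series; the 5-jet and mu = 8 give E_8.

8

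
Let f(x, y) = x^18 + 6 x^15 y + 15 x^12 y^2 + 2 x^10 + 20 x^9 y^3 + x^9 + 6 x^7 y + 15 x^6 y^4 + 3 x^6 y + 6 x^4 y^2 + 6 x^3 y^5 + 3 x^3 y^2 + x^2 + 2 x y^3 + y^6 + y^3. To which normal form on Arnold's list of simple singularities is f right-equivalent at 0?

The Hessian of f at 0 is [[2, 0], [0, 0]] with rank 1, so corank 1. A Groebner basis of the Jacobian ideal J(f) in C{x,y} is {y^2, x}; counting standard monomials gives mu = 2. Corank 1: A-series; mu = 2 gives A_2.

A_2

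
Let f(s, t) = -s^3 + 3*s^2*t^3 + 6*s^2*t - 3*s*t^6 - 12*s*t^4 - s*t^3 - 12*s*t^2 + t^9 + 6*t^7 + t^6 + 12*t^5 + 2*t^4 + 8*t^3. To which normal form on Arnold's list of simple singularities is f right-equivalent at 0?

E7

The Hessian of f at 0 is [[0, 0], [0, 0]] with rank 0, so corank 2. A Groebner basis of the Jacobian ideal J(f) in C{s,t} is {s^3 - 6*s^2*t - 48*s^2 + 192*s*t - 192*t^2, 6*s^2 + s*t^2 - 24*s*t + 24*t^2, 3*s^2 - 12*s*t + t^3 + 12*t^2}; counting standard monomials gives mu = 7. Corank 2; j^3 = -(s - 2*t)^3 is a perfect cube, so E-series; the 4-jet and mu = 7 give E_7.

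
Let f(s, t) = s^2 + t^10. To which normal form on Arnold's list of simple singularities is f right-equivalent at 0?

The Hessian of f at 0 is [[2, 0], [0, 0]] with rank 1, so corank 1. A Groebner basis of the Jacobian ideal J(f) in C{s,t} is {t^9, s}; counting standard monomials gives mu = 9. Corank 1: A-series; mu = 9 gives A_9.

A_{9}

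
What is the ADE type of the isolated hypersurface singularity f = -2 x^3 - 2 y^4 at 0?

E_{6}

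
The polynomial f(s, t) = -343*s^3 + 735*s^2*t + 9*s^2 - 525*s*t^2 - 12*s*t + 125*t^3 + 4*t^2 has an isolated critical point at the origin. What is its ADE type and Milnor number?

Type A_{2}, Milnor number mu = 2.

The Hessian of f at 0 has rank 1. Corank 1: A-series; mu = 2 gives A_2.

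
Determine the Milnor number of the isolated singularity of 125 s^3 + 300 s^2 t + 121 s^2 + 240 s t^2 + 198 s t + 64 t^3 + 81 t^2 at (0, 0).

The Hessian of f at 0 has rank 1. Corank 1: A-series; mu = 2 gives A_2.

2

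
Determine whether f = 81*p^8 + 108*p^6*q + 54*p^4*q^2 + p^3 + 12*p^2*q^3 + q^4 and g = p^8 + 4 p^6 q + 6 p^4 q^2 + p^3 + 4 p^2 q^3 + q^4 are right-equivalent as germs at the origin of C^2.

Yes.

The Hessian of f at 0 has rank 0. Corank 2; j^3 = p^3 is a perfect cube, so E-series; the 4-jet and mu = 6 give E_6. The Hessian of g at 0 has rank 0. Corank 2; j^3 = p^3 is a perfect cube, so E-series; the 4-jet and mu = 6 give E_6. Both have type E_6, hence right-equivalent.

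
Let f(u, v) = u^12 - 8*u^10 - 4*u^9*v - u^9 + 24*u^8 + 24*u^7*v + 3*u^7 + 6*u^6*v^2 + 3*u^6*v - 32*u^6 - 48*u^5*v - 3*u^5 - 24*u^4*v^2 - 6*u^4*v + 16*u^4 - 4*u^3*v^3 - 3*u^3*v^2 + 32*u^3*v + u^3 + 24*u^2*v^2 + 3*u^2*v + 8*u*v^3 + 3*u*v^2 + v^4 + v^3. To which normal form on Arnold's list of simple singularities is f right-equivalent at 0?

E_6

The Hessian of f at 0 is [[0, 0], [0, 0]] with rank 0, so corank 2. A Groebner basis of the Jacobian ideal J(f) in C{u,v} is {v^4, u*v^2 + 5*v^3/6, u^2 + 2*u*v + v^2}; counting standard monomials gives mu = 6. Corank 2; j^3 = (u + v)^3 is a perfect cube, so E-series; the 4-jet and mu = 6 give E_6.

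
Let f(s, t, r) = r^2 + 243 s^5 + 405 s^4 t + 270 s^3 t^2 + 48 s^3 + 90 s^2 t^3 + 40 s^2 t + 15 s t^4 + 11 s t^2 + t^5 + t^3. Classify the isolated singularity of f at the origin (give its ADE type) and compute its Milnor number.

The Hessian of f at 0 has rank 1. Corank 2; j^3 = (3*s + t)*(4*s + t)^2 has shape L^2 M (L != M), so D-series; mu = 6 gives D_6.

Type D_{6}, Milnor number mu = 6.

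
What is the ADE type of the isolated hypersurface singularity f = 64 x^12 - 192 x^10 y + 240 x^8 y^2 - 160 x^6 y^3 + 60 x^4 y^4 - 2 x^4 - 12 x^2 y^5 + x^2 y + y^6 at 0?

The Hessian of f at 0 has rank 0. Corank 2; j^3 = x^2*y has shape L^2 M (L != M), so D-series; mu = 7 gives D_7.

D7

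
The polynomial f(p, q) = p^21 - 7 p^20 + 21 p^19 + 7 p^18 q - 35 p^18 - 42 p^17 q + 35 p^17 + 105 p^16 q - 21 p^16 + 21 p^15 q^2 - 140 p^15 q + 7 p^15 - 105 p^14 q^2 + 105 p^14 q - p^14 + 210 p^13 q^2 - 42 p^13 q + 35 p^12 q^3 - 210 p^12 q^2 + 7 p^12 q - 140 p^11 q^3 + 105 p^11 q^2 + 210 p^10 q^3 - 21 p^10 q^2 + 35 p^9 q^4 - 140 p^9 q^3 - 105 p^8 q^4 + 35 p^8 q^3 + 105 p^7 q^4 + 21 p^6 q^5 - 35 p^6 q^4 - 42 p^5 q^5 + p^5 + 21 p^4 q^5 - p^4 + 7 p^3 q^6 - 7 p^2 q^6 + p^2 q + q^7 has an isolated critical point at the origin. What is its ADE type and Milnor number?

Type D_8, Milnor number mu = 8.

The Hessian of f at 0 has rank 0. Corank 2; j^3 = p^2*q has shape L^2 M (L != M), so D-series; mu = 8 gives D_8.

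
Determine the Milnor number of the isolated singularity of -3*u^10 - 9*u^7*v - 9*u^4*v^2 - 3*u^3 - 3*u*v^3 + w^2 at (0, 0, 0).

7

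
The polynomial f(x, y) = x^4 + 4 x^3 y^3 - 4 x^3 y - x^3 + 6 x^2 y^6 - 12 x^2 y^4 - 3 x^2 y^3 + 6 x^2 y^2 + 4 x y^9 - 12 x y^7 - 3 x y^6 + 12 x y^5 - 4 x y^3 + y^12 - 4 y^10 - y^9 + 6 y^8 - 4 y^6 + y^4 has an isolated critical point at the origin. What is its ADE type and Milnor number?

The Hessian of f at 0 has rank 0. Corank 2; j^3 = -x^3 is a perfect cube, so E-series; the 4-jet and mu = 6 give E_6.

Type E6, Milnor number mu = 6.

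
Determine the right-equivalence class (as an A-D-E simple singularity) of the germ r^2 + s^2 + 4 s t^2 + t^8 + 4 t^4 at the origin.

A_7

The Hessian of f at 0 has rank 2. Corank 1: A-series; mu = 7 gives A_7.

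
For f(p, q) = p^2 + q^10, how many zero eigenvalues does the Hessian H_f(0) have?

1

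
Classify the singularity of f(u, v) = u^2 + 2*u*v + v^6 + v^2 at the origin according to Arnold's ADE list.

The Hessian of f at 0 is [[2, 2], [2, 2]] with rank 1, so corank 1. A Groebner basis of the Jacobian ideal J(f) in C{u,v} is {v^5, u + v}; counting standard monomials gives mu = 5. Corank 1: A-series; mu = 5 gives A_5.

A_5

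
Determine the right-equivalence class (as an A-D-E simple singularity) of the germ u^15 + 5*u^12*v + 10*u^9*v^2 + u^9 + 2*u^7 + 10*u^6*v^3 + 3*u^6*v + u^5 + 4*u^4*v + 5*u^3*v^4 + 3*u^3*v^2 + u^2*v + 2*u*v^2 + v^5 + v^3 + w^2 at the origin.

D6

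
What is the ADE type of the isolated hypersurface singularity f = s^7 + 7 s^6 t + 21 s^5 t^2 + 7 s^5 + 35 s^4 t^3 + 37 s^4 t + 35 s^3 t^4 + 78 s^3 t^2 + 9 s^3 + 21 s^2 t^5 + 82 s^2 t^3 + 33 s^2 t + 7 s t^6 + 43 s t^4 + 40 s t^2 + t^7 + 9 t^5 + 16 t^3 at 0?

The Hessian of f at 0 has rank 0. Corank 2; j^3 = (s + t)*(3*s + 4*t)^2 has shape L^2 M (L != M), so D-series; mu = 6 gives D_6.

D6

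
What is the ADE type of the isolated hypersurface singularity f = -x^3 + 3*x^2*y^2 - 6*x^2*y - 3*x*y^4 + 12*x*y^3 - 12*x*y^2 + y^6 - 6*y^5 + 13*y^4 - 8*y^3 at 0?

E6

The Hessian of f at 0 has rank 0. Corank 2; j^3 = -(x + 2*y)^3 is a perfect cube, so E-series; the 4-jet and mu = 6 give E_6.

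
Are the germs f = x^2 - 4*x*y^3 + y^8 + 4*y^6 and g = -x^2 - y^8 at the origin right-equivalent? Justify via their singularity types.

Yes.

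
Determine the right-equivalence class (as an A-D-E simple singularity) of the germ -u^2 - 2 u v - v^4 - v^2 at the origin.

A_3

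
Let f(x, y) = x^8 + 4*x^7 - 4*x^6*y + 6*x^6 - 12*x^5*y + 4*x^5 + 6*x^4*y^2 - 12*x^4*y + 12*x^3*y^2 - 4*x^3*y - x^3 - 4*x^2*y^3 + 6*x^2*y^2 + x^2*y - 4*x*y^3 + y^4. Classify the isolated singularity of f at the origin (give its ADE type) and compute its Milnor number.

Type D_{5}, Milnor number mu = 5.

The Hessian of f at 0 is [[0, 0], [0, 0]] with rank 0, so corank 2. A Groebner basis of the Jacobian ideal J(f) in C{x,y} is {x*y^2, x*y/4 + y^3, x^2 - x*y}; counting standard monomials gives mu = 5. Corank 2; j^3 = -x^2*(x - y) has shape L^2 M (L != M), so D-series; mu = 5 gives D_5.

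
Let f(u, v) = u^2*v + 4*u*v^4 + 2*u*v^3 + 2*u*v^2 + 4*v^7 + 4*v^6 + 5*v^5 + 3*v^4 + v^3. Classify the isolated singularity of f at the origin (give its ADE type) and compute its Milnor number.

The Hessian of f at 0 is [[0, 0], [0, 0]] with rank 0, so corank 2. A Groebner basis of the Jacobian ideal J(f) in C{u,v} is {u*v^2 - u*v - v^2, u*v + v^3 + v^2, u^2 - 2*u*v - 3*v^2}; counting standard monomials gives mu = 5. Corank 2; j^3 = v*(u + v)^2 has shape L^2 M (L != M), so D-series; mu = 5 gives D_5.

Type D_{5}, Milnor number mu = 5.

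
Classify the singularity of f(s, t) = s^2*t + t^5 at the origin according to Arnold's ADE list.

The Hessian of f at 0 has rank 0. Corank 2; j^3 = s^2*t has shape L^2 M (L != M), so D-series; mu = 6 gives D_6.

D_6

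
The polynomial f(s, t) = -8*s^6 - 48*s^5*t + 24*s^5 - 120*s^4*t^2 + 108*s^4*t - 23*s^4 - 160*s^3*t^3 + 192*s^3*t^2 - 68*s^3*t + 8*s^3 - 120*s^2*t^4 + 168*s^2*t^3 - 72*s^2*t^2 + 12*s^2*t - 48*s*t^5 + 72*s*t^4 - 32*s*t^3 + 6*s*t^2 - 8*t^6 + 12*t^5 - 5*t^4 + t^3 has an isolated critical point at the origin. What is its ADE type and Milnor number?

Type E6, Milnor number mu = 6.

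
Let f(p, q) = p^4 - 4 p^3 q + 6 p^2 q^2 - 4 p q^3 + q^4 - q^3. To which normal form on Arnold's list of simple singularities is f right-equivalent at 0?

The Hessian of f at 0 is [[0, 0], [0, 0]] with rank 0, so corank 2. A Groebner basis of the Jacobian ideal J(f) in C{p,q} is {p^3 - 3*p^2*q, q^2}; counting standard monomials gives mu = 6. Corank 2; j^3 = -q^3 is a perfect cube, so E-series; the 4-jet and mu = 6 give E_6.

E_6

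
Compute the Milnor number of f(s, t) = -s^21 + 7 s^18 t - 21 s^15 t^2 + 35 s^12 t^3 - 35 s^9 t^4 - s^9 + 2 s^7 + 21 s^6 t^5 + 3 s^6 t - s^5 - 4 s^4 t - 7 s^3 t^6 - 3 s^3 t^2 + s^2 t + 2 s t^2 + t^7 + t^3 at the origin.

The Hessian of f at 0 is [[0, 0], [0, 0]] with rank 0, so corank 2. A Groebner basis of the Jacobian ideal J(f) in C{s,t} is {s^2/3 + s*t^3 - s*t/3 - 2*t^2/3, -s^2/2 + t^4 + t^2/2, s^3 - 3*s*t^2 - 2*t^3, s^2*t + 2*s*t^2 + t^3}; counting standard monomials gives mu = 8. Corank 2; j^3 = t*(s + t)^2 has shape L^2 M (L != M), so D-series; mu = 8 gives D_8.

8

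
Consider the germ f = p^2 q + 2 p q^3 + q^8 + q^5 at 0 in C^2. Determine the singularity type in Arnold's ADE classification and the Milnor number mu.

Type D9, Milnor number mu = 9.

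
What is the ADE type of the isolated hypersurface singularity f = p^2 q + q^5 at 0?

D_{6}

The Hessian of f at 0 has rank 0. Corank 2; j^3 = p^2*q has shape L^2 M (L != M), so D-series; mu = 6 gives D_6.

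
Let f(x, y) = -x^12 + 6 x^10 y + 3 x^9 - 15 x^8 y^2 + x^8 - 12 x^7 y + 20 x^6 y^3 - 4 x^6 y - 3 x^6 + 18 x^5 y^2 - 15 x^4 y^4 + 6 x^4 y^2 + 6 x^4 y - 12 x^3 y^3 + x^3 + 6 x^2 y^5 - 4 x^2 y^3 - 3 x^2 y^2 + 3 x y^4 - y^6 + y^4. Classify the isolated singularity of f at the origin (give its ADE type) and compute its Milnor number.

Type E_6, Milnor number mu = 6.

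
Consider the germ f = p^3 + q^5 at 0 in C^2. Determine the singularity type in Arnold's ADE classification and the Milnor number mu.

The Hessian of f at 0 is [[0, 0], [0, 0]] with rank 0, so corank 2. A Groebner basis of the Jacobian ideal J(f) in C{p,q} is {q^4, p^2}; counting standard monomials gives mu = 8. Corank 2; j^3 = p^3 is a perfect cube, so E-series; the 5-jet and mu = 8 give E_8.

Type E_8, Milnor number mu = 8.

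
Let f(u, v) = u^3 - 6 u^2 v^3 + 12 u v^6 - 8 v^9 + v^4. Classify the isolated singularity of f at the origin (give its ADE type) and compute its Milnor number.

The Hessian of f at 0 is [[0, 0], [0, 0]] with rank 0, so corank 2. A Groebner basis of the Jacobian ideal J(f) in C{u,v} is {v^3, u^2}; counting standard monomials gives mu = 6. Corank 2; j^3 = u^3 is a perfect cube, so E-series; the 4-jet and mu = 6 give E_6.

Type E_6, Milnor number mu = 6.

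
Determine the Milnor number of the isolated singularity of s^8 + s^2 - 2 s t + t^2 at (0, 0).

7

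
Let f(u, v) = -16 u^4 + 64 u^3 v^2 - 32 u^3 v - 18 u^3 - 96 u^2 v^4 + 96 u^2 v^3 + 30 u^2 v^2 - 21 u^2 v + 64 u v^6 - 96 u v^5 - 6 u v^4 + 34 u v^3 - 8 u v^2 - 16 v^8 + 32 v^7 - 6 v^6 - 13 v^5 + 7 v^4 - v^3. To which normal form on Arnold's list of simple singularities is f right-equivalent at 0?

The Hessian of f at 0 has rank 0. Corank 2; j^3 = -(2*u + v)*(3*u + v)^2 has shape L^2 M (L != M), so D-series; mu = 5 gives D_5.

D5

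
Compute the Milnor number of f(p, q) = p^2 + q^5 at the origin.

4

The Hessian of f at 0 has rank 1. Corank 1: A-series; mu = 4 gives A_4.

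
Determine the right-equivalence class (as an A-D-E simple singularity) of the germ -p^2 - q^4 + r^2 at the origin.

A_{3}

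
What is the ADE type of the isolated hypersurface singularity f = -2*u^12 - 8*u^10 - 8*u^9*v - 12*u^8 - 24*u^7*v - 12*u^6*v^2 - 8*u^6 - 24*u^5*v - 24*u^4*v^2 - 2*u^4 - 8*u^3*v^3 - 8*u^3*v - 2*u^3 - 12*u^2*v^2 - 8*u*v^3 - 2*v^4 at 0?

The Hessian of f at 0 is [[0, 0], [0, 0]] with rank 0, so corank 2. A Groebner basis of the Jacobian ideal J(f) in C{u,v} is {v^4, u*v^2 + v^3/3, u^2}; counting standard monomials gives mu = 6. Corank 2; j^3 = -2*u^3 is a perfect cube, so E-series; the 4-jet and mu = 6 give E_6.

E_{6}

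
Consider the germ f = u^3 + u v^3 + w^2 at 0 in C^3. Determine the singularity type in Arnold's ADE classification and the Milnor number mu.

Type E7, Milnor number mu = 7.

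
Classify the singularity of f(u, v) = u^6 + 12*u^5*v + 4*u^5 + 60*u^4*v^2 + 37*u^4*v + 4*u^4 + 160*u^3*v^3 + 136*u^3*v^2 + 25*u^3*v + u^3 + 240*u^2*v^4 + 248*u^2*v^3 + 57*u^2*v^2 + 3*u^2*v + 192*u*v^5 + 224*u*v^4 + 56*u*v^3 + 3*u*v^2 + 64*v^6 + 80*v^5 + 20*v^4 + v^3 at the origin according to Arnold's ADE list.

E_{7}

The Hessian of f at 0 is [[0, 0], [0, 0]] with rank 0, so corank 2. A Groebner basis of the Jacobian ideal J(f) in C{u,v} is {-3*u^2/5 - 6*u*v/5 + v^4 - v^3/5 - 3*v^2/5, u^3 + v^3, u^2*v - u^2/5 - 2*u*v/5 - 16*v^3/15 - v^2/5, u^2/5 + u*v^2 + 2*u*v/5 + 16*v^3/15 + v^2/5}; counting standard monomials gives mu = 7. Corank 2; j^3 = (u + v)^3 is a perfect cube, so E-series; the 4-jet and mu = 7 give E_7.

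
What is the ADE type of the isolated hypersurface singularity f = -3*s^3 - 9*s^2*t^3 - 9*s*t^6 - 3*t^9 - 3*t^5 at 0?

E_{8}

The Hessian of f at 0 is [[0, 0], [0, 0]] with rank 0, so corank 2. A Groebner basis of the Jacobian ideal J(f) in C{s,t} is {s^2/2 + s*t^3, t^4, s^3, s^2*t}; counting standard monomials gives mu = 8. Corank 2; j^3 = -3*s^3 is a perfect cube, so E-series; the 5-jet and mu = 8 give E_8.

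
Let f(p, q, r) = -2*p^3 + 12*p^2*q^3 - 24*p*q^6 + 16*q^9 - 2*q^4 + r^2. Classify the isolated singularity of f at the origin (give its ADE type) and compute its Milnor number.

Type E_6, Milnor number mu = 6.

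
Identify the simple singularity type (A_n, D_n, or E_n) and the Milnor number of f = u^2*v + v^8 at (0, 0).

The Hessian of f at 0 has rank 0. Corank 2; j^3 = u^2*v has shape L^2 M (L != M), so D-series; mu = 9 gives D_9.

Type D9, Milnor number mu = 9.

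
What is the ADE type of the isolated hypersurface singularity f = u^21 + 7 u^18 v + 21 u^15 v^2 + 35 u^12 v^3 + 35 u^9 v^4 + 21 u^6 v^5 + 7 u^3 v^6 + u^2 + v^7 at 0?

The Hessian of f at 0 is [[2, 0], [0, 0]] with rank 1, so corank 1. A Groebner basis of the Jacobian ideal J(f) in C{u,v} is {v^6, u}; counting standard monomials gives mu = 6. Corank 1: A-series; mu = 6 gives A_6.

A_6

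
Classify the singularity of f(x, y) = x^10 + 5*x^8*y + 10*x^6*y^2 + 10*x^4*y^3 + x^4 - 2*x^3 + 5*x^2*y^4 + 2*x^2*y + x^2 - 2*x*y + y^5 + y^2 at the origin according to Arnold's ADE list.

A_{4}

The Hessian of f at 0 is [[2, -2], [-2, 2]] with rank 1, so corank 1. A Groebner basis of the Jacobian ideal J(f) in C{x,y} is {-x/2 + y^3 + y^2/2 + y/2, x^2 - x + y, x*y - x/2 - y^2/2 + y/2}; counting standard monomials gives mu = 4. Corank 1: A-series; mu = 4 gives A_4.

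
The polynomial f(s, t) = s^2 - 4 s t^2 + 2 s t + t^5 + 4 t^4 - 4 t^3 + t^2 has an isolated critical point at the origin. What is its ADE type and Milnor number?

Type A_{4}, Milnor number mu = 4.

The Hessian of f at 0 has rank 1. Corank 1: A-series; mu = 4 gives A_4.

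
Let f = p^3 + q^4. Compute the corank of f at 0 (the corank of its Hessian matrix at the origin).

2

Hessian at 0 has rank 0.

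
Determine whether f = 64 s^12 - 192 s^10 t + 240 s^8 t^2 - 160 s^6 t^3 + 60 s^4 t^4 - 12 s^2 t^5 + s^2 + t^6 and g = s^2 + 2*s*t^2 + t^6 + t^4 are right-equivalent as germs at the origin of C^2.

The Hessian of f at 0 is [[2, 0], [0, 0]] with rank 1, so corank 1. A Groebner basis of the Jacobian ideal J(f) in C{s,t} is {t^5, s}; counting standard monomials gives mu = 5. Corank 1: A-series; mu = 5 gives A_5. The Hessian of g at 0 is [[2, 0], [0, 0]] with rank 1, so corank 1. A Groebner basis of the Jacobian ideal J(g) in C{s,t} is {s^3, s^2*t, s + t^2}; counting standard monomials gives mu = 5. Corank 1: A-series; mu = 5 gives A_5. Both have type A_5, hence right-equivalent.

Yes.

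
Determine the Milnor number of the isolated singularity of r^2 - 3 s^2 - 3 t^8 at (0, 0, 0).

7

The Hessian of f at 0 has rank 2. Corank 1: A-series; mu = 7 gives A_7.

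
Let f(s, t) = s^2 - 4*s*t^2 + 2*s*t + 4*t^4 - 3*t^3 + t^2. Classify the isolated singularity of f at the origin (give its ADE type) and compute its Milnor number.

Type A2, Milnor number mu = 2.

The Hessian of f at 0 is [[2, 2], [2, 2]] with rank 1, so corank 1. A Groebner basis of the Jacobian ideal J(f) in C{s,t} is {t^2, s + t}; counting standard monomials gives mu = 2. Corank 1: A-series; mu = 2 gives A_2.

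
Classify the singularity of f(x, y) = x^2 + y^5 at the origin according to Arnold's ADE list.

The Hessian of f at 0 is [[2, 0], [0, 0]] with rank 1, so corank 1. A Groebner basis of the Jacobian ideal J(f) in C{x,y} is {y^4, x}; counting standard monomials gives mu = 4. Corank 1: A-series; mu = 4 gives A_4.

A_4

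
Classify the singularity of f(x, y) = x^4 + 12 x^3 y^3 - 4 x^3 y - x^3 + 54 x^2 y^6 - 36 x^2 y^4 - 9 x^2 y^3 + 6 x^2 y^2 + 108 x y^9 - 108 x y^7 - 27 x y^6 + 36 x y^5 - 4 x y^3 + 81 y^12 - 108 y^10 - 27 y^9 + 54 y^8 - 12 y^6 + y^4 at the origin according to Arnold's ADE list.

E_6

The Hessian of f at 0 has rank 0. Corank 2; j^3 = -x^3 is a perfect cube, so E-series; the 4-jet and mu = 6 give E_6.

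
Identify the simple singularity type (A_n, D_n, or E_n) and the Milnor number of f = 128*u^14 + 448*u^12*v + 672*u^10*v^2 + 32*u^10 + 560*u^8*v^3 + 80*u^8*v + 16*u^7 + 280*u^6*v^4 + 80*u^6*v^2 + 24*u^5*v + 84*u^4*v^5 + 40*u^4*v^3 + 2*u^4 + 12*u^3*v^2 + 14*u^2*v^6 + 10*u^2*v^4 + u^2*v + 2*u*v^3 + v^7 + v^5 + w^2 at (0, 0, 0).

The Hessian of f at 0 has rank 1. Corank 2; j^3 = u^2*v has shape L^2 M (L != M), so D-series; mu = 8 gives D_8.

Type D8, Milnor number mu = 8.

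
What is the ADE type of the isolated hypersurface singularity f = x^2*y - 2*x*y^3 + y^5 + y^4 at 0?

D5

The Hessian of f at 0 has rank 0. Corank 2; j^3 = x^2*y has shape L^2 M (L != M), so D-series; mu = 5 gives D_5.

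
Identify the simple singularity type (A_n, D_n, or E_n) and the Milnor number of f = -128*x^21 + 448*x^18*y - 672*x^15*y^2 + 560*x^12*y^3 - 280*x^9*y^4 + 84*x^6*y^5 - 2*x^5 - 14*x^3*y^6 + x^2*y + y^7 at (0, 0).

Type D_{8}, Milnor number mu = 8.

The Hessian of f at 0 is [[0, 0], [0, 0]] with rank 0, so corank 2. A Groebner basis of the Jacobian ideal J(f) in C{x,y} is {x^2/7 + y^6, x^3, x*y}; counting standard monomials gives mu = 8. Corank 2; j^3 = x^2*y has shape L^2 M (L != M), so D-series; mu = 8 gives D_8.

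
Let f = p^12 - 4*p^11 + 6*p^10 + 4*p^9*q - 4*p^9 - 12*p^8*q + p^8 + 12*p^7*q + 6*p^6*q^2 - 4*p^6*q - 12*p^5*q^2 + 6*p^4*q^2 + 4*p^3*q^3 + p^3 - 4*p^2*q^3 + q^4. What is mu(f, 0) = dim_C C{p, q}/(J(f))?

6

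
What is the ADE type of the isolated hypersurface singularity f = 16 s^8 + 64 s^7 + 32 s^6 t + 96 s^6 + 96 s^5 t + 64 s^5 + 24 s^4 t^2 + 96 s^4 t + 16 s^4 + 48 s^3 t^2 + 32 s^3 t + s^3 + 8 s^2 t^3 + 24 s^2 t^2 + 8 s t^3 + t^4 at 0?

E6

The Hessian of f at 0 has rank 0. Corank 2; j^3 = s^3 is a perfect cube, so E-series; the 4-jet and mu = 6 give E_6.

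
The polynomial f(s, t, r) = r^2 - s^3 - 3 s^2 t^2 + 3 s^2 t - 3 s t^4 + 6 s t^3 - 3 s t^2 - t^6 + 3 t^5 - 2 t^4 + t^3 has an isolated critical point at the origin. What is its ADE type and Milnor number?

Type E6, Milnor number mu = 6.

The Hessian of f at 0 has rank 1. Corank 2; j^3 = -(s - t)^3 is a perfect cube, so E-series; the 4-jet and mu = 6 give E_6.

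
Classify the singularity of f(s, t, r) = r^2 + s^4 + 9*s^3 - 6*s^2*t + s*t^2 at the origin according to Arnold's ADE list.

The Hessian of f at 0 is [[0, 0, 0], [0, 0, 0], [0, 0, 2]] with rank 1, so corank 2. A Groebner basis of the Jacobian ideal J(f) in C{s,t,r} is {s*t^2 - 27*s*t/4 + 9*t^2/4, -81*s*t/4 + t^3 + 27*t^2/4, s^2 - s*t/3, r}; counting standard monomials gives mu = 5. Corank 2; j^3 = s*(3*s - t)^2 has shape L^2 M (L != M), so D-series; mu = 5 gives D_5.

D_{5}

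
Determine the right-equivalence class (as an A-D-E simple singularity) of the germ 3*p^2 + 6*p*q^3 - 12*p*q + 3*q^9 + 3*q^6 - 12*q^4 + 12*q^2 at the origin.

The Hessian of f at 0 is [[6, -12], [-12, 24]] with rank 1, so corank 1. A Groebner basis of the Jacobian ideal J(f) in C{p,q} is {p^2*q^2 + 4*p^2 - 12*p*q + 8*q^2, p^3 - 6*p^2*q + 12*p*q^2 + 8*p - 16*q, p + q^3 - 2*q}; counting standard monomials gives mu = 8. Corank 1: A-series; mu = 8 gives A_8.

A8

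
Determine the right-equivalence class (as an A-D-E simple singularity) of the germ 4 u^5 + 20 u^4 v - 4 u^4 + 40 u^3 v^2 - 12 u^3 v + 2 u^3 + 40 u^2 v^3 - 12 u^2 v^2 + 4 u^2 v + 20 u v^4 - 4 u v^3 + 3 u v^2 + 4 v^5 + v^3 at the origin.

The Hessian of f at 0 has rank 0. Corank 2; j^3 = (u + v)*(2*u^2 + 2*u*v + v^2) splits into three distinct lines over C (the quadratic factor has nonzero discriminant), so D_4.

D_{4}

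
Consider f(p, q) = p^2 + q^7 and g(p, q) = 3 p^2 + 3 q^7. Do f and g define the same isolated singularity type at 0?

The Hessian of f at 0 has rank 1. Corank 1: A-series; mu = 6 gives A_6. The Hessian of g at 0 has rank 1. Corank 1: A-series; mu = 6 gives A_6. Both have type A_6, hence right-equivalent.

Yes.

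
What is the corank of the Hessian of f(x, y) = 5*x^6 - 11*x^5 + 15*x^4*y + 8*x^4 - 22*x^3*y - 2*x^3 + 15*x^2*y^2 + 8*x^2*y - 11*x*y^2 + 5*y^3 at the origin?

2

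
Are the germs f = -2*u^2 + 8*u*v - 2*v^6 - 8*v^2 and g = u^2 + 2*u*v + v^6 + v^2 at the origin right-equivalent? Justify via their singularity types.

Yes.

The Hessian of f at 0 has rank 1. Corank 1: A-series; mu = 5 gives A_5. The Hessian of g at 0 has rank 1. Corank 1: A-series; mu = 5 gives A_5. Both have type A_5, hence right-equivalent.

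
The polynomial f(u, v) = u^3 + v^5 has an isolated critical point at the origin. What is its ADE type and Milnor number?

The Hessian of f at 0 is [[0, 0], [0, 0]] with rank 0, so corank 2. A Groebner basis of the Jacobian ideal J(f) in C{u,v} is {v^4, u^2}; counting standard monomials gives mu = 8. Corank 2; j^3 = u^3 is a perfect cube, so E-series; the 5-jet and mu = 8 give E_8.

Type E_8, Milnor number mu = 8.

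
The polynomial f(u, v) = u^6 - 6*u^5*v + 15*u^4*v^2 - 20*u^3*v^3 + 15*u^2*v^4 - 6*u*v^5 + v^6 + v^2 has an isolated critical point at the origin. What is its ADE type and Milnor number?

The Hessian of f at 0 has rank 1. Corank 1: A-series; mu = 5 gives A_5.

Type A_5, Milnor number mu = 5.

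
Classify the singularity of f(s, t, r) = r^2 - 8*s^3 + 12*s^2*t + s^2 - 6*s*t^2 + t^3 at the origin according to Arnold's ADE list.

A2

The Hessian of f at 0 has rank 2. Corank 1: A-series; mu = 2 gives A_2.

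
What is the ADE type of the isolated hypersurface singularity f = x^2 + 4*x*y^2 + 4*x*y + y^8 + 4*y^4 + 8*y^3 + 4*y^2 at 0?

A_7

The Hessian of f at 0 is [[2, 4], [4, 8]] with rank 1, so corank 1. A Groebner basis of the Jacobian ideal J(f) in C{x,y} is {x^4 + 12*x^3 + 56*x^2*y - 44*x^2 - 112*x*y + 24*x + 48*y, x^3*y - 3*x^3 - 12*x^2*y + 8*x^2 + 20*x*y - 4*x - 8*y, x/2 + y^2 + y}; counting standard monomials gives mu = 7. Corank 1: A-series; mu = 7 gives A_7.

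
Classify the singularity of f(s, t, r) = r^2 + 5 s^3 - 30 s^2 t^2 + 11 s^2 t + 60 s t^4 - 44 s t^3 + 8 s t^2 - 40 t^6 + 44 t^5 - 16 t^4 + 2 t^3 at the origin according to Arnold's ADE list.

D_{4}

The Hessian of f at 0 has rank 1. Corank 2; j^3 = (s + t)*(5*s^2 + 6*s*t + 2*t^2) splits into three distinct lines over C (the quadratic factor has nonzero discriminant), so D_4.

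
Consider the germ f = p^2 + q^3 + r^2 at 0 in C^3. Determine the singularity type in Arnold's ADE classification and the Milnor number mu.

Type A_2, Milnor number mu = 2.

The Hessian of f at 0 has rank 2. Corank 1: A-series; mu = 2 gives A_2.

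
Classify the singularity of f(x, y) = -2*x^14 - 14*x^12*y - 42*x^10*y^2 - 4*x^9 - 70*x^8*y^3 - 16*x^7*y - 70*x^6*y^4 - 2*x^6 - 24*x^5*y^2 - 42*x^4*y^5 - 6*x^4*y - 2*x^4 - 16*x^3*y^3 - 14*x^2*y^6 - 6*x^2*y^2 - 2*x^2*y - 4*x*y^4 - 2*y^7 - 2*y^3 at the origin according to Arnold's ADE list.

The Hessian of f at 0 has rank 0. Corank 2; j^3 = -2*y*(x^2 + y^2) splits into three distinct lines over C (the quadratic factor has nonzero discriminant), so D_4.

D_4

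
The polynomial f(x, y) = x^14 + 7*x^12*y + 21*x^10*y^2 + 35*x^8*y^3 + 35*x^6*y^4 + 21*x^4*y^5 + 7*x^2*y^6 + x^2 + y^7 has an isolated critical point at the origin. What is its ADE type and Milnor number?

The Hessian of f at 0 has rank 1. Corank 1: A-series; mu = 6 gives A_6.

Type A6, Milnor number mu = 6.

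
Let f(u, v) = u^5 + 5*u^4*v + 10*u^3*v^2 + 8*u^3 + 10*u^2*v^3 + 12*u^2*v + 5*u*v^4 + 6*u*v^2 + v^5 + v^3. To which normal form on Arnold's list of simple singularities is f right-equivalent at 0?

The Hessian of f at 0 has rank 0. Corank 2; j^3 = (2*u + v)^3 is a perfect cube, so E-series; the 5-jet and mu = 8 give E_8.

E_{8}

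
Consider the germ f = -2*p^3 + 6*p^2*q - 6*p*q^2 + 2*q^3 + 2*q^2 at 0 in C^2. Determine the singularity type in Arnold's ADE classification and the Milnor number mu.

The Hessian of f at 0 is [[0, 0], [0, 4]] with rank 1, so corank 1. A Groebner basis of the Jacobian ideal J(f) in C{p,q} is {p^2, q}; counting standard monomials gives mu = 2. Corank 1: A-series; mu = 2 gives A_2.

Type A2, Milnor number mu = 2.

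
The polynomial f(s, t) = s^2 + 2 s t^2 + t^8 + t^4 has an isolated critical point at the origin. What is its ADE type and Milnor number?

Type A_7, Milnor number mu = 7.

The Hessian of f at 0 is [[2, 0], [0, 0]] with rank 1, so corank 1. A Groebner basis of the Jacobian ideal J(f) in C{s,t} is {s^4, s^3*t, s + t^2}; counting standard monomials gives mu = 7. Corank 1: A-series; mu = 7 gives A_7.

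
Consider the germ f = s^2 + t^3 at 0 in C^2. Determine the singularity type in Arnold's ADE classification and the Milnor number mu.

Type A2, Milnor number mu = 2.

The Hessian of f at 0 is [[2, 0], [0, 0]] with rank 1, so corank 1. A Groebner basis of the Jacobian ideal J(f) in C{s,t} is {t^2, s}; counting standard monomials gives mu = 2. Corank 1: A-series; mu = 2 gives A_2.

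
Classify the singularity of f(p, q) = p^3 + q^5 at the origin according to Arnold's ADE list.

E_{8}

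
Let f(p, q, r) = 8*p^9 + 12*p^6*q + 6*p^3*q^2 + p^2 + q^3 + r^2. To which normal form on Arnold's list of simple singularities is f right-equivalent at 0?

A2

The Hessian of f at 0 has rank 2. Corank 1: A-series; mu = 2 gives A_2.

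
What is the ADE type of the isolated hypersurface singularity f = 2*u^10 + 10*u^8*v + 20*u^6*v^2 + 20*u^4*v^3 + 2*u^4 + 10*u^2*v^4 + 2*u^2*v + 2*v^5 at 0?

D_{6}

The Hessian of f at 0 has rank 0. Corank 2; j^3 = 2*u^2*v has shape L^2 M (L != M), so D-series; mu = 6 gives D_6.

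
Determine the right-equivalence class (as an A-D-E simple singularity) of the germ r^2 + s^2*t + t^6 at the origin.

The Hessian of f at 0 has rank 1. Corank 2; j^3 = s^2*t has shape L^2 M (L != M), so D-series; mu = 7 gives D_7.

D7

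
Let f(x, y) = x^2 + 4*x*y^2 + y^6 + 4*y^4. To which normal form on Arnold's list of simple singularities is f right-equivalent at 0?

A5

The Hessian of f at 0 has rank 1. Corank 1: A-series; mu = 5 gives A_5.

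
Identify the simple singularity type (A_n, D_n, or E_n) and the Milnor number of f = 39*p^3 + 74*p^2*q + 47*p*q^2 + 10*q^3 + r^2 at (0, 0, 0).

Type D_4, Milnor number mu = 4.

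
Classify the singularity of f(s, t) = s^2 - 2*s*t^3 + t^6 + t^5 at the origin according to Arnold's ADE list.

A_{4}

The Hessian of f at 0 has rank 1. Corank 1: A-series; mu = 4 gives A_4.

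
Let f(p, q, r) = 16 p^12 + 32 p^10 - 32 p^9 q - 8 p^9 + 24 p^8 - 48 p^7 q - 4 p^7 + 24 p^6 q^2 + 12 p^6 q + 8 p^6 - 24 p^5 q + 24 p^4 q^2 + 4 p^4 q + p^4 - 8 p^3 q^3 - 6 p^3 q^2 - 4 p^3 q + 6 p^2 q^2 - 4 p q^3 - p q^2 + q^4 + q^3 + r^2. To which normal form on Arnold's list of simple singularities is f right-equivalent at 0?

D_{5}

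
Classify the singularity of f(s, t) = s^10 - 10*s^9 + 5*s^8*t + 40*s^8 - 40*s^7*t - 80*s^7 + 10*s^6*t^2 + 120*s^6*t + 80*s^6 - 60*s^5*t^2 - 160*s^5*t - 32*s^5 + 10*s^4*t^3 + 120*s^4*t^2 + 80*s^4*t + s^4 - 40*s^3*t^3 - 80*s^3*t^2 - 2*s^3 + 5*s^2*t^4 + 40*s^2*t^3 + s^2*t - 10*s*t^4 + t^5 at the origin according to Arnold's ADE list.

D_6

The Hessian of f at 0 is [[0, 0], [0, 0]] with rank 0, so corank 2. A Groebner basis of the Jacobian ideal J(f) in C{s,t} is {s*t/10 + t^4, s*t^2, s^2 - s*t/2}; counting standard monomials gives mu = 6. Corank 2; j^3 = -s^2*(2*s - t) has shape L^2 M (L != M), so D-series; mu = 6 gives D_6.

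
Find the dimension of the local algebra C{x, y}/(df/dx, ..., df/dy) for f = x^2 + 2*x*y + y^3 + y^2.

The Hessian of f at 0 has rank 1. Corank 1: A-series; mu = 2 gives A_2.

2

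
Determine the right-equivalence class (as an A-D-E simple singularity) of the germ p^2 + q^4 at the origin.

The Hessian of f at 0 has rank 1. Corank 1: A-series; mu = 3 gives A_3.

A_{3}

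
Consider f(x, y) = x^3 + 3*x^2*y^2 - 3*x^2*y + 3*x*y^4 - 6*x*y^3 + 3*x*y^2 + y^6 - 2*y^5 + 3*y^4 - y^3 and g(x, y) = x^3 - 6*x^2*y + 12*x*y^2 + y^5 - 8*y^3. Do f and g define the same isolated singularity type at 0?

The Hessian of f at 0 has rank 0. Corank 2; j^3 = (x - y)^3 is a perfect cube, so E-series; the 5-jet and mu = 8 give E_8. The Hessian of g at 0 has rank 0. Corank 2; j^3 = (x - 2*y)^3 is a perfect cube, so E-series; the 5-jet and mu = 8 give E_8. Both have type E_8, hence right-equivalent.

Yes.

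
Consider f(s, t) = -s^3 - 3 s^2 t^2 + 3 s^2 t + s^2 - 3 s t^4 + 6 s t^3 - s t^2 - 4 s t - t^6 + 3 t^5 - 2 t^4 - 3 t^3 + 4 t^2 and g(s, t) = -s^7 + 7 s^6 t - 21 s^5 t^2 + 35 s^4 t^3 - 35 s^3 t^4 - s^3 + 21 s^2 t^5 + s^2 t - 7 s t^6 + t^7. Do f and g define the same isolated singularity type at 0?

The Hessian of f at 0 is [[2, -4], [-4, 8]] with rank 1, so corank 1. A Groebner basis of the Jacobian ideal J(f) in C{s,t} is {t^2, s - 2*t}; counting standard monomials gives mu = 2. Corank 1: A-series; mu = 2 gives A_2. The Hessian of g at 0 is [[0, 0], [0, 0]] with rank 0, so corank 2. A Groebner basis of the Jacobian ideal J(g) in C{s,t} is {s*t/7 + t^6, s*t^2, s^2 - s*t}; counting standard monomials gives mu = 8. Corank 2; j^3 = -s^2*(s - t) has shape L^2 M (L != M), so D-series; mu = 8 gives D_8. f is A_2 but g is D_8, hence not right-equivalent.

No.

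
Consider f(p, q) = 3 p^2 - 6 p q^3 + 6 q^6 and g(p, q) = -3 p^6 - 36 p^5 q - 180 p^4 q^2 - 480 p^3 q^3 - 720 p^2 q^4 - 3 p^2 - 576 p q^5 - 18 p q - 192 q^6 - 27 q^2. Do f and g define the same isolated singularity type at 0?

Yes.

The Hessian of f at 0 has rank 1. Corank 1: A-series; mu = 5 gives A_5. The Hessian of g at 0 has rank 1. Corank 1: A-series; mu = 5 gives A_5. Both have type A_5, hence right-equivalent.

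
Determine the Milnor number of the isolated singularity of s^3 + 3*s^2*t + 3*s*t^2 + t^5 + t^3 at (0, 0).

The Hessian of f at 0 has rank 0. Corank 2; j^3 = (s + t)^3 is a perfect cube, so E-series; the 5-jet and mu = 8 give E_8.

8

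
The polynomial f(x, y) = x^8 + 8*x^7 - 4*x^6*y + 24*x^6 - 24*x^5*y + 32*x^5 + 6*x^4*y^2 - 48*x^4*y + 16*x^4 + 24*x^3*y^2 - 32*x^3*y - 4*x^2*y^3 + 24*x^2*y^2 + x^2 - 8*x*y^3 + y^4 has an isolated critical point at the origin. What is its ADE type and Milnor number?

The Hessian of f at 0 is [[2, 0], [0, 0]] with rank 1, so corank 1. A Groebner basis of the Jacobian ideal J(f) in C{x,y} is {y^3, x}; counting standard monomials gives mu = 3. Corank 1: A-series; mu = 3 gives A_3.

Type A3, Milnor number mu = 3.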